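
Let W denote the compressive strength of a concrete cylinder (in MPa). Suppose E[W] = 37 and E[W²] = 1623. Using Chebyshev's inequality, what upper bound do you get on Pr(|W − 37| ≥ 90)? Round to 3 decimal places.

Var(W) = E[W²] − (E[W])² = 1623 − 1369 = 254.
Chebyshev's inequality: Pr(|W − μ| ≥ t) ≤ Var(W)/t² = 254/8100 = 0.0314.

0.031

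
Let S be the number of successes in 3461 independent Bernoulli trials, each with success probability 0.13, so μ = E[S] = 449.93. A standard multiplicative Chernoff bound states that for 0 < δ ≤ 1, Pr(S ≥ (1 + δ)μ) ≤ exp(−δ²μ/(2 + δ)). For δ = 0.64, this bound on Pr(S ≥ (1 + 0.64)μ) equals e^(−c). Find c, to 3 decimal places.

69.807

c = δ²μ/(2 + δ) = 0.64²·449.93/(2 + 0.64) = 69.8073.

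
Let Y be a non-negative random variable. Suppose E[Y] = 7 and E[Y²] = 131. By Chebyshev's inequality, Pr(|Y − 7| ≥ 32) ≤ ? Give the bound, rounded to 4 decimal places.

0.0801

Var(Y) = E[Y²] − (E[Y])² = 131 − 49 = 82.
Chebyshev's inequality: Pr(|Y − μ| ≥ t) ≤ Var(Y)/t² = 82/1024 = 0.0801.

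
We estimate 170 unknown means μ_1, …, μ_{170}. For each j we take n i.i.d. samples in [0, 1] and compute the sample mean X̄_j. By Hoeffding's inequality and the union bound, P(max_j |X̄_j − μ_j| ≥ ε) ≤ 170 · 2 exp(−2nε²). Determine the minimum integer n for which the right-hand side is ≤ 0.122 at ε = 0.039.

Need 2·170·exp(−2nε²) ≤ 0.122, i.e. exp(−2nε²) ≤ 0.122/340.
So 2nε² ≥ ln(340/0.122) = 7.932680.
Hence n ≥ 7.932680/(2·0.039²) = 2607.719.
The smallest integer n is 2608.

2608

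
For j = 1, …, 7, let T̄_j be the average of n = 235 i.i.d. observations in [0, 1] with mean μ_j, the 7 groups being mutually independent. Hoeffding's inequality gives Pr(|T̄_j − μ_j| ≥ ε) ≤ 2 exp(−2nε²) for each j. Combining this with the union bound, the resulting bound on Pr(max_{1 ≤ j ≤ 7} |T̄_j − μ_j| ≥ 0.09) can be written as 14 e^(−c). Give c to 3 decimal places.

3.807

Union bound over the 7 events: Pr(max_{1 ≤ j ≤ 7} |T̄_j − μ_j| ≥ 0.09) ≤ 7·2·exp(−2nε²) = 14 exp(−2·235·0.09²).
So c = 2·235·0.09² = 3.8070.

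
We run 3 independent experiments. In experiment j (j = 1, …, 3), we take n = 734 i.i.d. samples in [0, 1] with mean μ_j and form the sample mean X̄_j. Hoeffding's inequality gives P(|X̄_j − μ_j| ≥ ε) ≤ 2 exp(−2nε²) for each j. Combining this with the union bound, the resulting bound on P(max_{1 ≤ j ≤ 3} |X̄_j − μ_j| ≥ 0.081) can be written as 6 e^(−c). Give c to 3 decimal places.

Union bound over the 3 events: P(max_{1 ≤ j ≤ 3} |X̄_j − μ_j| ≥ 0.081) ≤ 3·2·exp(−2nε²) = 6 exp(−2·734·0.081²).
So c = 2·734·0.081² = 9.6315.

9.632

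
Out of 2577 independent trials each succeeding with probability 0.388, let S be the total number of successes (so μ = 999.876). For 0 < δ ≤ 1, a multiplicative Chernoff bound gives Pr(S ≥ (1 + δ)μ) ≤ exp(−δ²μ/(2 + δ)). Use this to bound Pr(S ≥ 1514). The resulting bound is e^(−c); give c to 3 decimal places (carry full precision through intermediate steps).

105.146

Write 1514 = (1 + δ)μ, so δ = 1514/999.876 − 1 = 0.5141878…
Then the exponent is δ²μ/(2 + δ) = (1514 − μ)² / (μ·(2 + δ)) = 105.145794.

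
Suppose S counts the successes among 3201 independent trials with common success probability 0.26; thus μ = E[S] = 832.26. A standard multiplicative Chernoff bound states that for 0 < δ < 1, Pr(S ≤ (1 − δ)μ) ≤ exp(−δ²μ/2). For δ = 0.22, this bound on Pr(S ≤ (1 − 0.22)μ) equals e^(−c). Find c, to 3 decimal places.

20.141

c = δ²μ/2 = 0.22²·832.26/2 = 20.1407.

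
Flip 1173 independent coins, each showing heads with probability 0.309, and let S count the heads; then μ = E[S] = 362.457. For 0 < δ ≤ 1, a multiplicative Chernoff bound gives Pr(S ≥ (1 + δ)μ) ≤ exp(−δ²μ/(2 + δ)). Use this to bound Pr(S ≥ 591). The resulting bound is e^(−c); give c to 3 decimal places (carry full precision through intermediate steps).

Write 591 = (1 + δ)μ, so δ = 591/362.457 − 1 = 0.6305382…
Then the exponent is δ²μ/(2 + δ) = (591 − μ)² / (μ·(2 + δ)) = 54.781603.

54.782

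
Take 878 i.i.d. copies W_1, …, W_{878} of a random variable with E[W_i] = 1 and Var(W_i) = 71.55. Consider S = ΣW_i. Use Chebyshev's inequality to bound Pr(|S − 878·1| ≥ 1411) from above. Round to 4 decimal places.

Var(S) = n·Var(W_i) = 878·71.55 = 62820.9.
Chebyshev: Pr(|S − 878·1| ≥ 1411) ≤ Var(S)/1411² = 62820.9/1990921 = 0.0316.

0.0316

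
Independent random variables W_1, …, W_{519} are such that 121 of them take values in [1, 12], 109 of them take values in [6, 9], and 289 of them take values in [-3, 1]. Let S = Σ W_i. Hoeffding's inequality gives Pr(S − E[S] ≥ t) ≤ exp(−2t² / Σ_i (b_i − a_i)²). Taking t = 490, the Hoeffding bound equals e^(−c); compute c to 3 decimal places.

Σ(b_i − a_i)² = 121·11² + 109·3² + 289·4² = 20246.
c = 2t² / 20246 = 2·490² / 20246 = 23.7183.

23.718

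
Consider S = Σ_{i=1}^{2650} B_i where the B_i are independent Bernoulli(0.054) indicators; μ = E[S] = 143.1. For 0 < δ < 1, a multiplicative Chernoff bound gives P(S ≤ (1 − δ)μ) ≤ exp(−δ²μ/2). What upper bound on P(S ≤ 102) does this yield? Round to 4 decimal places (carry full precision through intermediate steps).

Write 102 = (1 − δ)μ, so δ = 1 − 102/143.1 = 0.2872117…
Then the exponent is δ²μ/2 = (μ − 102)²/(2μ) = 5.902201.
Bound = exp(−5.902201) = 0.00273.

0.0027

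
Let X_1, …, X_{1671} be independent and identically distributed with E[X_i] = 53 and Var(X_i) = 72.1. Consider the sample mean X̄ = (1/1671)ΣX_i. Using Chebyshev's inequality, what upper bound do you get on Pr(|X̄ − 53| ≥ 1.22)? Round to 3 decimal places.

0.029

Var(X̄) = Var(X_i)/n = 72.1/1671 = 0.043148.
Chebyshev: Pr(|X̄ − 53| ≥ 1.22) ≤ Var(X̄)/(1.22)² = 72.1/(1671·1.22²) = 0.0290.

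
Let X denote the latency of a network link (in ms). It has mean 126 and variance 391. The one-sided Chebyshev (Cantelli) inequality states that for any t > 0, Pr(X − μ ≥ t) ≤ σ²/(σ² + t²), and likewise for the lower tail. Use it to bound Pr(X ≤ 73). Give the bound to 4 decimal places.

Here σ² = 391 and t = 53, so σ² + t² = 3200.
Cantelli's bound: 391/3200 = 0.1222.

0.1222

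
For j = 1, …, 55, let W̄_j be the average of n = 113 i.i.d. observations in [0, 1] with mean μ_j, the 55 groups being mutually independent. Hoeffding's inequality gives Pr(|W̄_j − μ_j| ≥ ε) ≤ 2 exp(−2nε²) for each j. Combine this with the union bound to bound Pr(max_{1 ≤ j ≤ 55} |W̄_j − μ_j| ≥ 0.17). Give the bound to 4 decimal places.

Per-experiment Hoeffding bound: 2·exp(−2·113·0.17²) = 2·exp(−6.53140) = 0.0029139.
Union bound over 55 events: 55·0.0029139 = 0.16027.

0.1603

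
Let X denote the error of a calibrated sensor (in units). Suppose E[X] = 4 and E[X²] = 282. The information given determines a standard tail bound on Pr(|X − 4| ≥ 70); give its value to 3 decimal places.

0.054

The first two moments determine the variance, so Chebyshev's inequality is the sharpest standard bound available.
Var(X) = E[X²] − (E[X])² = 282 − 16 = 266.
Chebyshev's inequality: Pr(|X − μ| ≥ t) ≤ Var(X)/t² = 266/4900 = 0.0543.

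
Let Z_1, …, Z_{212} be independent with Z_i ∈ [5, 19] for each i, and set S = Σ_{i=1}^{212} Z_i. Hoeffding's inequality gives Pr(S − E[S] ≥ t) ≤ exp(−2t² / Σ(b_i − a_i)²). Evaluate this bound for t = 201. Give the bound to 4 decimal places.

Σ(b_i − a_i)² = 212·(14)² = 41552.
Exponent = 2·201²/41552 = 1.9446.
Bound = exp(−1.9446) = 0.14304.

0.1430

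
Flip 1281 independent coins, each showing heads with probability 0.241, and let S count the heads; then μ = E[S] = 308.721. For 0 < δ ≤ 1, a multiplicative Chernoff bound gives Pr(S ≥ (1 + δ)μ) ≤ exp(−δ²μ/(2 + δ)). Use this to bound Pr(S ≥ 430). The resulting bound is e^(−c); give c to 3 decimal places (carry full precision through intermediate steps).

19.911

Write 430 = (1 + δ)μ, so δ = 430/308.721 − 1 = 0.3928434…
Then the exponent is δ²μ/(2 + δ) = (430 − μ)² / (μ·(2 + δ)) = 19.910894.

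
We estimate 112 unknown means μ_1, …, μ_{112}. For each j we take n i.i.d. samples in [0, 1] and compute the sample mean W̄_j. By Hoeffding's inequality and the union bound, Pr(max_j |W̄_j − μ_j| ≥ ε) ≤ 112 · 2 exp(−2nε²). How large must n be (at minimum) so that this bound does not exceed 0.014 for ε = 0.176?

157

Need 2·112·exp(−2nε²) ≤ 0.014, i.e. exp(−2nε²) ≤ 0.014/224.
So 2nε² ≥ ln(224/0.014) = 9.680344.
Hence n ≥ 9.680344/(2·0.176²) = 156.256.
The smallest integer n is 157.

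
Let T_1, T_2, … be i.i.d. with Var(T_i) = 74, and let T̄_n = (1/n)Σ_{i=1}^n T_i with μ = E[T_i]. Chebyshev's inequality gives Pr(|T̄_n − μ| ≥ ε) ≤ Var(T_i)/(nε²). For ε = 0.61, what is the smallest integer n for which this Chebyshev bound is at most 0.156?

Require 74/(n·0.61²) ≤ 0.156, i.e. n ≥ 74/(0.156·0.61²) = 1274.816.
The smallest integer n is 1275.

1275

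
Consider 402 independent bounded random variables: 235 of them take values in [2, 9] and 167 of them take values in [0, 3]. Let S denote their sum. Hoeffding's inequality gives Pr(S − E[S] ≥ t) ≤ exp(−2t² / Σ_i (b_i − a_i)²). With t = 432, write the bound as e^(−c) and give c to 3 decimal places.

Σ(b_i − a_i)² = 235·7² + 167·3² = 13018.
c = 2t² / 13018 = 2·432² / 13018 = 28.6717.

28.672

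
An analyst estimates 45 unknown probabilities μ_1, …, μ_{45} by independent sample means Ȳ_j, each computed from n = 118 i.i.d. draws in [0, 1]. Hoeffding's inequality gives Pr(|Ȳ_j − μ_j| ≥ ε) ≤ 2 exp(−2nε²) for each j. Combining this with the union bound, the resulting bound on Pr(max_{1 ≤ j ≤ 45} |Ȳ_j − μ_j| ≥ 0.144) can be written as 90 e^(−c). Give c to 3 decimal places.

4.894

Union bound over the 45 events: Pr(max_{1 ≤ j ≤ 45} |Ȳ_j − μ_j| ≥ 0.144) ≤ 45·2·exp(−2nε²) = 90 exp(−2·118·0.144²).
So c = 2·118·0.144² = 4.8937.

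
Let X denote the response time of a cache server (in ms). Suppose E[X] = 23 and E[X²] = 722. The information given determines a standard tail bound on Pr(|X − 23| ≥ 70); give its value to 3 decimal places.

0.039

The first two moments determine the variance, so Chebyshev's inequality is the sharpest standard bound available.
Var(X) = E[X²] − (E[X])² = 722 − 529 = 193.
Chebyshev's inequality: Pr(|X − μ| ≥ t) ≤ Var(X)/t² = 193/4900 = 0.0394.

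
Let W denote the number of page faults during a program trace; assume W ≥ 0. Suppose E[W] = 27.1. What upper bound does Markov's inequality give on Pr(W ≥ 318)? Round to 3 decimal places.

Markov's inequality: for a non-negative random variable, Pr(W ≥ a) ≤ E[W]/a.
Here E[W] = 27.1 and a = 318, so the bound is 27.1/318 = 0.0852.

0.085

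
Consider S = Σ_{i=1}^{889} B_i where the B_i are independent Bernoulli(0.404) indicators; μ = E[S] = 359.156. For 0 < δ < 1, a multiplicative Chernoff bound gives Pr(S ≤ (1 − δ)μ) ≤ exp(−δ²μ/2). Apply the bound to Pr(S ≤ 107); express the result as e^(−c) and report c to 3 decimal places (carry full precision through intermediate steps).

Write 107 = (1 − δ)μ, so δ = 1 − 107/359.156 = 0.7020793…
Then the exponent is δ²μ/2 = (μ − 107)²/(2μ) = 88.516756.

88.517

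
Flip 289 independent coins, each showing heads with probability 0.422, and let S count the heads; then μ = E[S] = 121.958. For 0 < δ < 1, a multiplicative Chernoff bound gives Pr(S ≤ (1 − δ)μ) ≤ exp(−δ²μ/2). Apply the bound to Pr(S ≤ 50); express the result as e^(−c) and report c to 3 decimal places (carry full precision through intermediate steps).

Write 50 = (1 − δ)μ, so δ = 1 − 50/121.958 = 0.5900228…
Then the exponent is δ²μ/2 = (μ − 50)²/(2μ) = 21.228430.

21.228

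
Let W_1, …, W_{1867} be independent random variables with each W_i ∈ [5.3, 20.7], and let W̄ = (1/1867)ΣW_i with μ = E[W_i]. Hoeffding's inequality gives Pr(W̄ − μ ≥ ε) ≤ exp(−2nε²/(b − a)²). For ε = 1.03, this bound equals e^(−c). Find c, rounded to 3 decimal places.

16.703

c = 2nε²/(b − a)² = 2·1867·1.03² / 15.4² = 16.7035.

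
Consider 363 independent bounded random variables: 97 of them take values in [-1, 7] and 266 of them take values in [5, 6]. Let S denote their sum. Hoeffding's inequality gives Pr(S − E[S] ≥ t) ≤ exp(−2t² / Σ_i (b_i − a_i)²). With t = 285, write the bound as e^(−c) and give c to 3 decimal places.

Σ(b_i − a_i)² = 97·8² + 266·1² = 6474.
c = 2t² / 6474 = 2·285² / 6474 = 25.0927.

25.093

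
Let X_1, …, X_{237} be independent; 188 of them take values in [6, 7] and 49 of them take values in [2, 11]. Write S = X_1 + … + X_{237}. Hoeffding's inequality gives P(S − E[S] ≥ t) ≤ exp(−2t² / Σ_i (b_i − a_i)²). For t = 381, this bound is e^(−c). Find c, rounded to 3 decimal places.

69.839

Σ(b_i − a_i)² = 188·1² + 49·9² = 4157.
c = 2t² / 4157 = 2·381² / 4157 = 69.8393.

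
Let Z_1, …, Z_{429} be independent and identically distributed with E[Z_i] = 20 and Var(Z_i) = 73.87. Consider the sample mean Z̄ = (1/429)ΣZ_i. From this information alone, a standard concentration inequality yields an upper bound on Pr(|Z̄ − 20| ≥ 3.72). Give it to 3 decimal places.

0.012

With mean and variance of each term known, Chebyshev's inequality bounds the deviation of the sum (or sample mean).
Var(Z̄) = Var(Z_i)/n = 73.87/429 = 0.17219.
Chebyshev: Pr(|Z̄ − 20| ≥ 3.72) ≤ Var(Z̄)/(3.72)² = 73.87/(429·3.72²) = 0.0124.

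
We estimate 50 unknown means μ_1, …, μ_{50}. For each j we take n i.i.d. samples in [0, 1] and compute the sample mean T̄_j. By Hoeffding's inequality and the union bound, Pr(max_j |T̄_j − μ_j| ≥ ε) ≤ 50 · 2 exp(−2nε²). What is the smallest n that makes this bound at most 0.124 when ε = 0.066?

Need 2·50·exp(−2nε²) ≤ 0.124, i.e. exp(−2nε²) ≤ 0.124/100.
So 2nε² ≥ ln(100/0.124) = 6.692644.
Hence n ≥ 6.692644/(2·0.066²) = 768.210.
The smallest integer n is 769.

769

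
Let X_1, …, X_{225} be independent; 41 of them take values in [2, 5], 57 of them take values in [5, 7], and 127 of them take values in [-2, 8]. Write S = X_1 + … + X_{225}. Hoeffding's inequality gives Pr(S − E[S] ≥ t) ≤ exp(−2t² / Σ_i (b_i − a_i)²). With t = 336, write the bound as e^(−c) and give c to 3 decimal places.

16.981

Σ(b_i − a_i)² = 41·3² + 57·2² + 127·10² = 13297.
c = 2t² / 13297 = 2·336² / 13297 = 16.9807.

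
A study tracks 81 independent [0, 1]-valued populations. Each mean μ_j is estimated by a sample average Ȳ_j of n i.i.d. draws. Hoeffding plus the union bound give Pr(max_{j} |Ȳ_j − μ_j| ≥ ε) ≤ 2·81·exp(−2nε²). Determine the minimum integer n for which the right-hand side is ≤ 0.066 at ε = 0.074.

Need 2·81·exp(−2nε²) ≤ 0.066, i.e. exp(−2nε²) ≤ 0.066/162.
So 2nε² ≥ ln(162/0.066) = 7.805697.
Hence n ≥ 7.805697/(2·0.074²) = 712.719.
The smallest integer n is 713.

713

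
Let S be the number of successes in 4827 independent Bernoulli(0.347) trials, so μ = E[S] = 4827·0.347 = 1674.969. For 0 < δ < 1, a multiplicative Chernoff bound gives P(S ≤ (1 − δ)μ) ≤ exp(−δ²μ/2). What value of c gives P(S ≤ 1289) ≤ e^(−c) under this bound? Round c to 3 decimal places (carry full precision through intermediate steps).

Write 1289 = (1 − δ)μ, so δ = 1 − 1289/1674.969 = 0.2304335…
Then the exponent is δ²μ/2 = (μ − 1289)²/(2μ) = 44.470097.

44.470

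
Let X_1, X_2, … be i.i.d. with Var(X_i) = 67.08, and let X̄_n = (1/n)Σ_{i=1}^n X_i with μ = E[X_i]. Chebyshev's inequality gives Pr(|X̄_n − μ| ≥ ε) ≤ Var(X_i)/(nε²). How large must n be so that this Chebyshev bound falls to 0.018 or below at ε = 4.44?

Require 67.08/(n·4.44²) ≤ 0.018, i.e. n ≥ 67.08/(0.018·4.44²) = 189.040.
The smallest integer n is 190.

190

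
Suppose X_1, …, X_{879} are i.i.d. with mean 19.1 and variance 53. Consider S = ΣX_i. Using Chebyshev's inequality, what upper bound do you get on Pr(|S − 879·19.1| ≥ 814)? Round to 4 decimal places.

Var(S) = n·Var(X_i) = 879·53 = 46587.
Chebyshev: Pr(|S − 879·19.1| ≥ 814) ≤ Var(S)/814² = 46587/662596 = 0.0703.

0.0703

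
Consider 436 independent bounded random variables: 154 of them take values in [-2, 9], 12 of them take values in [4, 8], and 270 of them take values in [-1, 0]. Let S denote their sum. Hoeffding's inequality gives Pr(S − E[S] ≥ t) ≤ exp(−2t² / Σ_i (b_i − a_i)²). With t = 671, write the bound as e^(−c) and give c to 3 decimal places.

Σ(b_i − a_i)² = 154·11² + 12·4² + 270·1² = 19096.
c = 2t² / 19096 = 2·671² / 19096 = 47.1555.

47.156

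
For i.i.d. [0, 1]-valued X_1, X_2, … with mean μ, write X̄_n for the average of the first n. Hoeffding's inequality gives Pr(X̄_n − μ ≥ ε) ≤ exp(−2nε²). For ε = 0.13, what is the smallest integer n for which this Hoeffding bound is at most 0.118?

64

Require exp(−2nε²) ≤ 0.118, i.e. 2nε² ≥ ln(1/0.118) = 2.137071.
So n ≥ 2.137071 / (2·0.13²) = 63.227.
The smallest integer n is 64.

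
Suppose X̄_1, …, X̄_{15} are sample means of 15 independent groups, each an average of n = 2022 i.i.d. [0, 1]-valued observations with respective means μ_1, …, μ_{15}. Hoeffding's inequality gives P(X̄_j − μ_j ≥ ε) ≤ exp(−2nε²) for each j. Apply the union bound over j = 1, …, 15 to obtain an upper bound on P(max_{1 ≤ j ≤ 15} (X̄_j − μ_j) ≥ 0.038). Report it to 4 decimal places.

Per-experiment Hoeffding bound: exp(−2·2022·0.038²) = exp(−5.83954) = 0.0029102.
Union bound over 15 events: 15·0.0029102 = 0.04365.

0.0437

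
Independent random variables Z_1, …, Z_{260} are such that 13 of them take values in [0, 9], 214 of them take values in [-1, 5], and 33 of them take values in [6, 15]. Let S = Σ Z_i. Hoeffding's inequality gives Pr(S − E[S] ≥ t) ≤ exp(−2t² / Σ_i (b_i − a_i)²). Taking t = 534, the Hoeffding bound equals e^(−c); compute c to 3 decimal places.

Σ(b_i − a_i)² = 13·9² + 214·6² + 33·9² = 11430.
c = 2t² / 11430 = 2·534² / 11430 = 49.8961.

49.896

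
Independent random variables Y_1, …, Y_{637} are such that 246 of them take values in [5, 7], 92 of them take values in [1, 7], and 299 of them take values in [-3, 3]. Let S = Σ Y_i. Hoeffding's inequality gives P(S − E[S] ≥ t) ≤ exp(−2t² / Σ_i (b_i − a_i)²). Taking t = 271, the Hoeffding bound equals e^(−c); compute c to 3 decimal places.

9.753

Σ(b_i − a_i)² = 246·2² + 92·6² + 299·6² = 15060.
c = 2t² / 15060 = 2·271² / 15060 = 9.7531.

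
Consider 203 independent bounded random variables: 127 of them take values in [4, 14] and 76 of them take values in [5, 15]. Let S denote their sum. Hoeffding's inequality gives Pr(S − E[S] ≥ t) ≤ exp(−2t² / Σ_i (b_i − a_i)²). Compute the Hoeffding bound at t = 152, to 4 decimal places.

0.1027

Σ(b_i − a_i)² = 127·10² + 76·10² = 20300.
Exponent = 2·152² / 20300 = 2.27626.
Bound = exp(−2.27626) = 0.10267.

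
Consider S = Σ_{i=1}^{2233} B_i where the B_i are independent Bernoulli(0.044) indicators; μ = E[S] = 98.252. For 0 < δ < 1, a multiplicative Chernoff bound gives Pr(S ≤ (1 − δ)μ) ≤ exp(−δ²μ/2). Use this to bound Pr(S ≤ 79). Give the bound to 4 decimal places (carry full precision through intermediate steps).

0.1517

Write 79 = (1 − δ)μ, so δ = 1 − 79/98.252 = 0.1959451…
Then the exponent is δ²μ/2 = (μ − 79)²/(2μ) = 1.886168.
Bound = exp(−1.886168) = 0.15165.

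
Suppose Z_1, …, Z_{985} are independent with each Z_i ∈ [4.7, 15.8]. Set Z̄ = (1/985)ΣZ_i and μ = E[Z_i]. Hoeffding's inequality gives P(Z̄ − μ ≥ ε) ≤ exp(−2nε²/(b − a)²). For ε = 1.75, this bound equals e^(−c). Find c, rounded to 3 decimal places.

c = 2nε²/(b − a)² = 2·985·1.75² / 11.1² = 48.9662.

48.966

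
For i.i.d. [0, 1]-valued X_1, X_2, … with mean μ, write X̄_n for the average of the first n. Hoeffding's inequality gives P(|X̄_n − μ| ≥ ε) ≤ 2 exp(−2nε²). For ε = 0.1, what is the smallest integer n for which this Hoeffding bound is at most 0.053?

Require 2·exp(−2nε²) ≤ 0.053, i.e. 2nε² ≥ ln(2/0.053) = 3.630611.
So n ≥ 3.630611 / (2·0.1²) = 181.531.
The smallest integer n is 182.

182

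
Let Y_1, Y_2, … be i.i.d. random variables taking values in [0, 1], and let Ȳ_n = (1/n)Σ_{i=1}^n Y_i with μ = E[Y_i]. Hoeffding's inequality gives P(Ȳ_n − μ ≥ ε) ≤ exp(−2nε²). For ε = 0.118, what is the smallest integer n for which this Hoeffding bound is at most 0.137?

Require exp(−2nε²) ≤ 0.137, i.e. 2nε² ≥ ln(1/0.137) = 1.987774.
So n ≥ 1.987774 / (2·0.118²) = 71.379.
The smallest integer n is 72.

72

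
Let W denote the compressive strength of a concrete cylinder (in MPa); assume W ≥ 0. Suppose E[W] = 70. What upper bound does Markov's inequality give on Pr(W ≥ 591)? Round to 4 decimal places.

Markov's inequality: for a non-negative random variable, Pr(W ≥ a) ≤ E[W]/a.
Here E[W] = 70 and a = 591, so the bound is 70/591 = 0.1184.

0.1184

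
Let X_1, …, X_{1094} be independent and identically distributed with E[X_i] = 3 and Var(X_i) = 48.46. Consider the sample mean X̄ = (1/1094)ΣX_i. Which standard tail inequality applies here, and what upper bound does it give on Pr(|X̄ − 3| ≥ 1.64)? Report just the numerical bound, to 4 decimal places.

0.0165

With mean and variance of each term known, Chebyshev's inequality bounds the deviation of the sum (or sample mean).
Var(X̄) = Var(X_i)/n = 48.46/1094 = 0.044296.
Chebyshev: Pr(|X̄ − 3| ≥ 1.64) ≤ Var(X̄)/(1.64)² = 48.46/(1094·1.64²) = 0.0165.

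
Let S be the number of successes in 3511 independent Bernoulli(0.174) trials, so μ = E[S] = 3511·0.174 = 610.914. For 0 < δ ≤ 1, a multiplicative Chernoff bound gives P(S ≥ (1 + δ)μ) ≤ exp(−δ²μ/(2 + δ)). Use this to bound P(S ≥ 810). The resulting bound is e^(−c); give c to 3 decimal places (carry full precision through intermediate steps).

27.894

Write 810 = (1 + δ)μ, so δ = 810/610.914 − 1 = 0.3258822…
Then the exponent is δ²μ/(2 + δ) = (810 − μ)² / (μ·(2 + δ)) = 27.894183.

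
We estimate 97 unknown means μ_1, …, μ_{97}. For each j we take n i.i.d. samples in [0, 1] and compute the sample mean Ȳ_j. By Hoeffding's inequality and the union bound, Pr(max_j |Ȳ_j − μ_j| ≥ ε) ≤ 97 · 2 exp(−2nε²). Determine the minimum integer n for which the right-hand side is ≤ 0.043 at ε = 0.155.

Need 2·97·exp(−2nε²) ≤ 0.043, i.e. exp(−2nε²) ≤ 0.043/194.
So 2nε² ≥ ln(194/0.043) = 8.414413.
Hence n ≥ 8.414413/(2·0.155²) = 175.118.
The smallest integer n is 176.

176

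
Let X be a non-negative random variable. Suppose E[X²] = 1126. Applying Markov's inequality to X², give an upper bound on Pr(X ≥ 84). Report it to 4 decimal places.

0.1596

Since X ≥ 0, the event {X ≥ 84} is the same as {X² ≥ 7056}.
Markov's inequality applied to X² gives Pr(X² ≥ 7056) ≤ E[X²]/7056 = 1126/7056 = 0.1596.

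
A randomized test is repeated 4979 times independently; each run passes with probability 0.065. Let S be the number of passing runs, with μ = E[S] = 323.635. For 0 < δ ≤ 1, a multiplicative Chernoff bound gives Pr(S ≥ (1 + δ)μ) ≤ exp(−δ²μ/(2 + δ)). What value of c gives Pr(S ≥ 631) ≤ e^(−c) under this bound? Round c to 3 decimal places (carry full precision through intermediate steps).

98.963

Write 631 = (1 + δ)μ, so δ = 631/323.635 − 1 = 0.9497273…
Then the exponent is δ²μ/(2 + δ) = (631 − μ)² / (μ·(2 + δ)) = 98.962685.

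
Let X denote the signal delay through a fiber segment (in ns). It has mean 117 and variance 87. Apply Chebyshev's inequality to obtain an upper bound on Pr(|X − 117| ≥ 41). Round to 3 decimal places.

0.052

Chebyshev: Pr(|X − μ| ≥ t) ≤ Var(X)/t².
Bound = 87 / 1681 = 0.0518.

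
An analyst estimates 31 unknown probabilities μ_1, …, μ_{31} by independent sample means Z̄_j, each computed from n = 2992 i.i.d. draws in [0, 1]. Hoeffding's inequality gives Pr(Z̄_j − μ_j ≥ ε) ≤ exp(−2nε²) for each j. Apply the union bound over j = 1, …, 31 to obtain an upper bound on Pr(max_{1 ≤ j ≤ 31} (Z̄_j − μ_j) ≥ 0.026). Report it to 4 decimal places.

0.5427

Per-experiment Hoeffding bound: exp(−2·2992·0.026²) = exp(−4.04518) = 0.017506.
Union bound over 31 events: 31·0.017506 = 0.54270.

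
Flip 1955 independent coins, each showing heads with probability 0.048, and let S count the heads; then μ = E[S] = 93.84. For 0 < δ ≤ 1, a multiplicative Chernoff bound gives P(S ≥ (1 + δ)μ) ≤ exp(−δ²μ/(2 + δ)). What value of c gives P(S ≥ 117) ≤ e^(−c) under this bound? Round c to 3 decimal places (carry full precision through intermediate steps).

2.544

Write 117 = (1 + δ)μ, so δ = 117/93.84 − 1 = 0.2468031…
Then the exponent is δ²μ/(2 + δ) = (117 − μ)² / (μ·(2 + δ)) = 2.544041.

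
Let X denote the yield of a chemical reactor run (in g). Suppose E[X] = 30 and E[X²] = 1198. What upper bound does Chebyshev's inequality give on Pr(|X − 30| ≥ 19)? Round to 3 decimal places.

Var(X) = E[X²] − (E[X])² = 1198 − 900 = 298.
Chebyshev's inequality: Pr(|X − μ| ≥ t) ≤ Var(X)/t² = 298/361 = 0.8255.

0.825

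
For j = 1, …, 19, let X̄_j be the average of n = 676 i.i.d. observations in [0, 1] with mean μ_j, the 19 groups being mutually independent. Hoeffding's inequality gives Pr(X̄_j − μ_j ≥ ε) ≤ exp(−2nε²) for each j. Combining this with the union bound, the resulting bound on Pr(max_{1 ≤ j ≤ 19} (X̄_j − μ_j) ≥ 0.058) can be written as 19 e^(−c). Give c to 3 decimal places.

4.548

Union bound over the 19 events: Pr(max_{1 ≤ j ≤ 19} (X̄_j − μ_j) ≥ 0.058) ≤ 19·exp(−2nε²) = 19 exp(−2·676·0.058²).
So c = 2·676·0.058² = 4.5481.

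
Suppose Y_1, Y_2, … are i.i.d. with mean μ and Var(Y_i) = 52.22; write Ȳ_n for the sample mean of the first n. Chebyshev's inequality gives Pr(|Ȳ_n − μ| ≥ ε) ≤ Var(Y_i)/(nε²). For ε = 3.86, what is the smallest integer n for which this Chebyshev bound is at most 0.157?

23

Require 52.22/(n·3.86²) ≤ 0.157, i.e. n ≥ 52.22/(0.157·3.86²) = 22.324.
The smallest integer n is 23.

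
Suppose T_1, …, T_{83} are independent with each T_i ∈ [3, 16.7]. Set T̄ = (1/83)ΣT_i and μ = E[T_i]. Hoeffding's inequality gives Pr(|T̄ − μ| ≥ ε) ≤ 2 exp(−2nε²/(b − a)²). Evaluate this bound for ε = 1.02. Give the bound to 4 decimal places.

0.7969

Exponent: 2nε²/(b − a)² = 2·83·1.02² / 13.7² = 0.92017.
Bound = 2·exp(−0.92017) = 0.79690.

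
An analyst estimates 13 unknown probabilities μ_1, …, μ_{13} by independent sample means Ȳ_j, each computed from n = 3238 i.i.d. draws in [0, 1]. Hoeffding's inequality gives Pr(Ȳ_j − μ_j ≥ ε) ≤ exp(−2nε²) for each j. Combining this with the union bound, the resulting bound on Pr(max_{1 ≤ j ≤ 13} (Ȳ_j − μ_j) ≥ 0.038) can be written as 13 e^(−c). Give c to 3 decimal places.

Union bound over the 13 events: Pr(max_{1 ≤ j ≤ 13} (Ȳ_j − μ_j) ≥ 0.038) ≤ 13·exp(−2nε²) = 13 exp(−2·3238·0.038²).
So c = 2·3238·0.038² = 9.3513.

9.351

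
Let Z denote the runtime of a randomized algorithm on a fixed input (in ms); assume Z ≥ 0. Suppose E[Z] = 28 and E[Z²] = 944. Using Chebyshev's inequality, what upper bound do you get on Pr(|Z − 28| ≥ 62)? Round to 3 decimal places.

Var(Z) = E[Z²] − (E[Z])² = 944 − 784 = 160.
Chebyshev's inequality: Pr(|Z − μ| ≥ t) ≤ Var(Z)/t² = 160/3844 = 0.0416.

0.042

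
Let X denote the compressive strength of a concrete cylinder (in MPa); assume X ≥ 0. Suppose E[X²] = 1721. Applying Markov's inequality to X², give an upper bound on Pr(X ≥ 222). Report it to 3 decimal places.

0.035

Since X ≥ 0, the event {X ≥ 222} is the same as {X² ≥ 49284}.
Markov's inequality applied to X² gives Pr(X² ≥ 49284) ≤ E[X²]/49284 = 1721/49284 = 0.0349.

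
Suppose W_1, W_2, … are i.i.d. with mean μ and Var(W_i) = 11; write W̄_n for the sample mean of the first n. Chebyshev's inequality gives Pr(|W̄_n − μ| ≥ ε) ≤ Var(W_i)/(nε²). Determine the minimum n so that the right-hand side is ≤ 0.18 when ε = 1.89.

18

Require 11/(n·1.89²) ≤ 0.18, i.e. n ≥ 11/(0.18·1.89²) = 17.108.
The smallest integer n is 18.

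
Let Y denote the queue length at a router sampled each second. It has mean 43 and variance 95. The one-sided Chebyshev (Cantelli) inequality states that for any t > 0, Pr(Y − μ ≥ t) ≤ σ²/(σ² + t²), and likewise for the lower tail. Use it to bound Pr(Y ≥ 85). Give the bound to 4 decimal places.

Here σ² = 95 and t = 42, so σ² + t² = 1859.
Cantelli's bound: 95/1859 = 0.0511.

0.0511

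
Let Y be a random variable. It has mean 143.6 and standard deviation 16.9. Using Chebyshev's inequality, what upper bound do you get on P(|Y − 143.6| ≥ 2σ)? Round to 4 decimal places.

0.2500

Chebyshev: P(|Y − μ| ≥ t) ≤ Var(Y)/t².
Var(Y) = σ² = 16.9² = 285.61.
t = 2·16.9 = 33.8.
Bound = 285.61 / 1142.44 = 0.2500.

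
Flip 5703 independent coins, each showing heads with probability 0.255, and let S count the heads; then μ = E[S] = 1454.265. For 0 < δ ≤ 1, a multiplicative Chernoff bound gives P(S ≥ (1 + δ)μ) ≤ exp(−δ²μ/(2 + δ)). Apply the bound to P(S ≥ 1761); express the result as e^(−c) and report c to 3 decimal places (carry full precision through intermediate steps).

29.262

Write 1761 = (1 + δ)μ, so δ = 1761/1454.265 − 1 = 0.210921…
Then the exponent is δ²μ/(2 + δ) = (1761 − μ)² / (μ·(2 + δ)) = 29.262397.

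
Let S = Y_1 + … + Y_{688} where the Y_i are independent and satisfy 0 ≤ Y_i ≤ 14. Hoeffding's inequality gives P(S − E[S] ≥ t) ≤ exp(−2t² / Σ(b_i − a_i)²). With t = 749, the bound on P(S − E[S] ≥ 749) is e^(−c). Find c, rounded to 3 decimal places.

8.320

Σ(b_i − a_i)² = 688·(14)² = 134848.
c = 2t²/134848 = 2·749²/134848 = 8.3205.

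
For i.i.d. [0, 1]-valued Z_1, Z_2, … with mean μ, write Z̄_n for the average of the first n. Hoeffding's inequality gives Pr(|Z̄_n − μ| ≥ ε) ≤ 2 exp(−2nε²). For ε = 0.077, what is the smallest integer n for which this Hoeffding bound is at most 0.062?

Require 2·exp(−2nε²) ≤ 0.062, i.e. 2nε² ≥ ln(2/0.062) = 3.473768.
So n ≥ 3.473768 / (2·0.077²) = 292.947.
The smallest integer n is 293.

293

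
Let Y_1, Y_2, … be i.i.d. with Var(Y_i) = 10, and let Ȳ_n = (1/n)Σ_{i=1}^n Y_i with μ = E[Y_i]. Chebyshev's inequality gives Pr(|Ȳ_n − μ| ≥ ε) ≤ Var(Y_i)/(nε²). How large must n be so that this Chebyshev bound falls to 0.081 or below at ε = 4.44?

7

Require 10/(n·4.44²) ≤ 0.081, i.e. n ≥ 10/(0.081·4.44²) = 6.263.
The smallest integer n is 7.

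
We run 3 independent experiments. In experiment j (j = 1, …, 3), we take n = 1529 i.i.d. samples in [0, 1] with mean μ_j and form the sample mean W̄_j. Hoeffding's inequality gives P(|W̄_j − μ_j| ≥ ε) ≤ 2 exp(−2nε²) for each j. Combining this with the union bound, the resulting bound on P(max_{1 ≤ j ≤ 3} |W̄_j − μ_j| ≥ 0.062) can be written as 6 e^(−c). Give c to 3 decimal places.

Union bound over the 3 events: P(max_{1 ≤ j ≤ 3} |W̄_j − μ_j| ≥ 0.062) ≤ 3·2·exp(−2nε²) = 6 exp(−2·1529·0.062²).
So c = 2·1529·0.062² = 11.7550.

11.755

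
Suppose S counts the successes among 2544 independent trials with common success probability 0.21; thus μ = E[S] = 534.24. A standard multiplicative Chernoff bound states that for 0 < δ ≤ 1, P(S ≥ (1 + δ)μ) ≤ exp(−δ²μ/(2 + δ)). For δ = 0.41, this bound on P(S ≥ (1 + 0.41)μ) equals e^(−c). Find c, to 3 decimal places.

37.264

c = δ²μ/(2 + δ) = 0.41²·534.24/(2 + 0.41) = 37.2638.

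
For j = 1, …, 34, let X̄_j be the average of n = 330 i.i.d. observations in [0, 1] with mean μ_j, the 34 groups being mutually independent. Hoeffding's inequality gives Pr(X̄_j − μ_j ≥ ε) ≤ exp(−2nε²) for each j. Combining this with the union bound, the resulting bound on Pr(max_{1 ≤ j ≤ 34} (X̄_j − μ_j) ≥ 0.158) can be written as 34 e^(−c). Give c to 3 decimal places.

Union bound over the 34 events: Pr(max_{1 ≤ j ≤ 34} (X̄_j − μ_j) ≥ 0.158) ≤ 34·exp(−2nε²) = 34 exp(−2·330·0.158²).
So c = 2·330·0.158² = 16.4762.

16.476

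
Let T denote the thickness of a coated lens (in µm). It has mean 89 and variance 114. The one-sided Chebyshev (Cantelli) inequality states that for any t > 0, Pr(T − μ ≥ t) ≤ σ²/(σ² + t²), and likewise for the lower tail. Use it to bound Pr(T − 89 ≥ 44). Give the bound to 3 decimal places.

0.056

Here σ² = 114 and t = 44, so σ² + t² = 2050.
Cantelli's bound: 114/2050 = 0.0556.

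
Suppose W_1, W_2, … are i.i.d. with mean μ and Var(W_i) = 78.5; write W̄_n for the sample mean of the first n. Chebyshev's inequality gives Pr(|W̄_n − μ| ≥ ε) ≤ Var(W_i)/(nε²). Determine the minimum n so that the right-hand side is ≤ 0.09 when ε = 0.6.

Require 78.5/(n·0.6²) ≤ 0.09, i.e. n ≥ 78.5/(0.09·0.6²) = 2422.840.
The smallest integer n is 2423.

2423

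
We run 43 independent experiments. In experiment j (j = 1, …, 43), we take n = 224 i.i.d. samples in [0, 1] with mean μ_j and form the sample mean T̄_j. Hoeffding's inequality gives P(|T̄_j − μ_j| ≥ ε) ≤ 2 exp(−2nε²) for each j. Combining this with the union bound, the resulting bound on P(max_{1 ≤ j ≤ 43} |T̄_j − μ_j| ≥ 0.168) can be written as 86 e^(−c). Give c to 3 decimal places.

12.644

Union bound over the 43 events: P(max_{1 ≤ j ≤ 43} |T̄_j − μ_j| ≥ 0.168) ≤ 43·2·exp(−2nε²) = 86 exp(−2·224·0.168²).
So c = 2·224·0.168² = 12.6444.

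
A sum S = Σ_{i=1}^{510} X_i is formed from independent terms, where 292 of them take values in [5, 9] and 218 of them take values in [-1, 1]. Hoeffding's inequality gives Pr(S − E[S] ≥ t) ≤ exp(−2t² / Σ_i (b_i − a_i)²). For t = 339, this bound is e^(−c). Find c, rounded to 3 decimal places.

41.458

Σ(b_i − a_i)² = 292·4² + 218·2² = 5544.
c = 2t² / 5544 = 2·339² / 5544 = 41.4578.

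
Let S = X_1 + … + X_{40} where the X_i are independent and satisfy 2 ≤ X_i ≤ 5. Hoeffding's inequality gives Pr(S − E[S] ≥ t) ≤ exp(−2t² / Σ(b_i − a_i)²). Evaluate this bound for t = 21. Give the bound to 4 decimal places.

Σ(b_i − a_i)² = 40·(3)² = 360.
Exponent = 2·21²/360 = 2.4500.
Bound = exp(−2.4500) = 0.08629.

0.0863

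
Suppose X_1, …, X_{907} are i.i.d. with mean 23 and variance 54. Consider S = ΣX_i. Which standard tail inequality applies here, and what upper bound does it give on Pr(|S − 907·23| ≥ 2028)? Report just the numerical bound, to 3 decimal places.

0.012

With mean and variance of each term known, Chebyshev's inequality bounds the deviation of the sum (or sample mean).
Var(S) = n·Var(X_i) = 907·54 = 48978.
Chebyshev: Pr(|S − 907·23| ≥ 2028) ≤ Var(S)/2028² = 48978/4112784 = 0.0119.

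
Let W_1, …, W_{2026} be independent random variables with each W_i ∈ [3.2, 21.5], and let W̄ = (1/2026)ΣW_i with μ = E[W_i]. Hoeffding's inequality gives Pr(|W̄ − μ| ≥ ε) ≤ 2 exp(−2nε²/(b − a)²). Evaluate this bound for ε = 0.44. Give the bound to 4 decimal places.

Exponent: 2nε²/(b − a)² = 2·2026·0.44² / 18.3² = 2.34246.
Bound = 2·exp(−2.34246) = 0.19218.

0.1922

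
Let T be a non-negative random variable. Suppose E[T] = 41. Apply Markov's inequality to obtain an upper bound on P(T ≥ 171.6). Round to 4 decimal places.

0.2389

Markov's inequality: for a non-negative random variable, P(T ≥ a) ≤ E[T]/a.
Here E[T] = 41 and a = 171.6, so the bound is 41/171.6 = 0.2389.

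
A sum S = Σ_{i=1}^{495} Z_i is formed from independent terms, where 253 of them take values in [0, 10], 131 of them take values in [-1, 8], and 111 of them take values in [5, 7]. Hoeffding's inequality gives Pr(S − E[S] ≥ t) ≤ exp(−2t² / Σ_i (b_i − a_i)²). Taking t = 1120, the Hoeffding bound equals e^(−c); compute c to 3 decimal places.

69.008

Σ(b_i − a_i)² = 253·10² + 131·9² + 111·2² = 36355.
c = 2t² / 36355 = 2·1120² / 36355 = 69.0084.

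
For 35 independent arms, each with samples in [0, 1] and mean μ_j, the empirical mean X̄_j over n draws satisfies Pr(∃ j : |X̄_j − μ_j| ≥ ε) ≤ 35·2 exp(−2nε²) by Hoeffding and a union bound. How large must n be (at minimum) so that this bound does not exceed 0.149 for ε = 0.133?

Need 2·35·exp(−2nε²) ≤ 0.149, i.e. exp(−2nε²) ≤ 0.149/70.
So 2nε² ≥ ln(70/0.149) = 6.152304.
Hence n ≥ 6.152304/(2·0.133²) = 173.902.
The smallest integer n is 174.

174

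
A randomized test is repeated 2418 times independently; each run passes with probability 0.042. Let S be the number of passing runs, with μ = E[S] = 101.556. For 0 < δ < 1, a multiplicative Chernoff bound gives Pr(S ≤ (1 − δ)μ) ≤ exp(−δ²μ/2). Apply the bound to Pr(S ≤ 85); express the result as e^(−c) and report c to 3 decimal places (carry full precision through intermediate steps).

1.350

Write 85 = (1 − δ)μ, so δ = 1 − 85/101.556 = 0.1630234…
Then the exponent is δ²μ/2 = (μ − 85)²/(2μ) = 1.349507.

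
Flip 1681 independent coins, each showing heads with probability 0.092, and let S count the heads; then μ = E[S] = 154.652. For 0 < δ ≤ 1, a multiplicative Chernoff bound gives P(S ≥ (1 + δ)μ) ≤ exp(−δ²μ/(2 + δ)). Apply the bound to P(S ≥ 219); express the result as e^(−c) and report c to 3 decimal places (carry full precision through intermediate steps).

11.082

Write 219 = (1 + δ)μ, so δ = 219/154.652 − 1 = 0.4160826…
Then the exponent is δ²μ/(2 + δ) = (219 − μ)² / (μ·(2 + δ)) = 11.081608.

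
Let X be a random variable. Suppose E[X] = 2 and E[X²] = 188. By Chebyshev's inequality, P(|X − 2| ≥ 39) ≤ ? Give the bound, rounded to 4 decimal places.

0.1210

Var(X) = E[X²] − (E[X])² = 188 − 4 = 184.
Chebyshev's inequality: P(|X − μ| ≥ t) ≤ Var(X)/t² = 184/1521 = 0.1210.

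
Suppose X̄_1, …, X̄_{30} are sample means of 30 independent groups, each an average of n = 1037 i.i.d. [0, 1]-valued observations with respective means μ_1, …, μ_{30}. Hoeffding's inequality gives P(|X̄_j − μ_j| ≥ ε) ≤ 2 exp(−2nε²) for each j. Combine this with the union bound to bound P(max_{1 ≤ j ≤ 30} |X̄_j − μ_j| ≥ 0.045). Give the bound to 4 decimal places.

Per-experiment Hoeffding bound: 2·exp(−2·1037·0.045²) = 2·exp(−4.19985) = 0.029996.
Union bound over 30 events: 30·0.029996 = 0.89987.

0.8999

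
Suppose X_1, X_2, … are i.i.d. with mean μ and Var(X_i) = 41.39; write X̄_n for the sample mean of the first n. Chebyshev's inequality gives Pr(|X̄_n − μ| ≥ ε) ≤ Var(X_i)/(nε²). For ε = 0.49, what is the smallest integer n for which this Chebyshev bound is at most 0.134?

1287

Require 41.39/(n·0.49²) ≤ 0.134, i.e. n ≥ 41.39/(0.134·0.49²) = 1286.466.
The smallest integer n is 1287.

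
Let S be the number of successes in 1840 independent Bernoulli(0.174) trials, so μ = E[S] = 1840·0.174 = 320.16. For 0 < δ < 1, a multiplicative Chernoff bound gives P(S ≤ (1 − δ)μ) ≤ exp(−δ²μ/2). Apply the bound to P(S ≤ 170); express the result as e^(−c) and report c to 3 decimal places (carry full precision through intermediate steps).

Write 170 = (1 − δ)μ, so δ = 1 − 170/320.16 = 0.4690155…
Then the exponent is δ²μ/2 = (μ − 170)²/(2μ) = 35.213683.

35.214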